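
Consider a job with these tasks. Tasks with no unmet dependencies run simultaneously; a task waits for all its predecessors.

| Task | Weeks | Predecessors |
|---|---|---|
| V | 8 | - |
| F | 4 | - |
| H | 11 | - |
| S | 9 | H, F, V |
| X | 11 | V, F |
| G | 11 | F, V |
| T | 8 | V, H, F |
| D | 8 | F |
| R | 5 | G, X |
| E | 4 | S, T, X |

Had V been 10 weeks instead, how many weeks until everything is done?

Baseline: V→X→R = 8+11+5 = 24 → 24 weeks.
V lies on that path, so at 10 weeks the path becomes 26 weeks.
That remains the longest chain; total 26 weeks.

26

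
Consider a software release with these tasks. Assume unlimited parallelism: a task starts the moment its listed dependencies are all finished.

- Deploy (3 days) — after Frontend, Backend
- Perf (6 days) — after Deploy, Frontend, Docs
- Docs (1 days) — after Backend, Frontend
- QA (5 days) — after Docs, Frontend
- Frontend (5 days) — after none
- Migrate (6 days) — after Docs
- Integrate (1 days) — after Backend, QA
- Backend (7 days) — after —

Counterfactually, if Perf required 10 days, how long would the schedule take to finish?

20

The binding path is Backend→Deploy→Perf = 7+3+6 = 16; finish at 16 days.
Perf lies on that path, so at 10 days the path becomes 20 days.
The critical path is still Backend→Deploy→Perf; finish is now 20 days.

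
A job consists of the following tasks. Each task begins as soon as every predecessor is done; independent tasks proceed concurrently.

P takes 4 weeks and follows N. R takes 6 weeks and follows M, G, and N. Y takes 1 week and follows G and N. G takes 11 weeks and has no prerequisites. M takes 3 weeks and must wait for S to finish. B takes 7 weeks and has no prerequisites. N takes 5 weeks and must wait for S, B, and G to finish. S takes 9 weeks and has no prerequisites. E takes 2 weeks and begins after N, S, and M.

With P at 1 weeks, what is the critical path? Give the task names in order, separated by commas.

The binding path is G→N→R = 11+5+6 = 22; finish at 22 weeks.
P has 2 weeks of float (longest path through it is 20).
The critical path is still G→N→R; finish is now 22 weeks.

G, N, R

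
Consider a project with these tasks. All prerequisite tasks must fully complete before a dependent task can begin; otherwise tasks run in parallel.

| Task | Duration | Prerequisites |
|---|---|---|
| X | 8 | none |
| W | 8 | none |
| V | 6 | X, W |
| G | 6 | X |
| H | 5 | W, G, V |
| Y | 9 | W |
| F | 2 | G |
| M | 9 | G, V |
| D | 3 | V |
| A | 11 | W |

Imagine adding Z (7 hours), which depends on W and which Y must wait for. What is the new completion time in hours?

24

Originally the project takes 23 hours.
With Z inserted, Y now waits for max(W, Z).
New critical path: W→Z→Y = 8+7+9 = 24 ⇒ 24 hours.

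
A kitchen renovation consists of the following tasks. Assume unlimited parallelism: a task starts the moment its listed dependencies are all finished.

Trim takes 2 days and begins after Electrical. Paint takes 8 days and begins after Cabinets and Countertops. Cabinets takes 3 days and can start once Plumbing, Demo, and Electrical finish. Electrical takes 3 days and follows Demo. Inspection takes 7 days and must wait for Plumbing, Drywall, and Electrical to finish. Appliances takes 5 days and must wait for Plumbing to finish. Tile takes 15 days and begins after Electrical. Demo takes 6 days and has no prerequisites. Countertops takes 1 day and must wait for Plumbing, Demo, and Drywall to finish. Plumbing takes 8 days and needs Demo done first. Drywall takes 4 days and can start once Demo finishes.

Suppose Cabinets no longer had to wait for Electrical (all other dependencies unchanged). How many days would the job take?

25

Original critical path: Demo→Plumbing→Cabinets→Paint = 6+8+3+8 = 25 ⇒ 25 days.
Dropping Electrical→Cabinets doesn't change Cabinets's earliest start (14); another predecessor still binds.
New critical path: Demo→Plumbing→Cabinets→Paint = 6+8+3+8 = 25 ⇒ 25 days.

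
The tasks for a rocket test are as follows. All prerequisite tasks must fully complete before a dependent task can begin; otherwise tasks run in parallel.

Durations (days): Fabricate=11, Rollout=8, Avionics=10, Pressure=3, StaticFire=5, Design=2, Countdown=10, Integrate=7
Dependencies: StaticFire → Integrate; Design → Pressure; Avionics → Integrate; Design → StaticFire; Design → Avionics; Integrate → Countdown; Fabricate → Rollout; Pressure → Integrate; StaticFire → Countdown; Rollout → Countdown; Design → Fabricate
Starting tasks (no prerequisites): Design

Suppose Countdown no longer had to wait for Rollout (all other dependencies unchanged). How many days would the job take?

Before: longest chain Design→Fabricate→Rollout→Countdown = 2+11+8+10 = 31, finish 31.
Without Rollout→Countdown, Countdown's earliest start moves from 21 to 19.
The longest chain is now Design→Avionics→Integrate→Countdown = 2+10+7+10 = 29, so the job takes 29 days.

29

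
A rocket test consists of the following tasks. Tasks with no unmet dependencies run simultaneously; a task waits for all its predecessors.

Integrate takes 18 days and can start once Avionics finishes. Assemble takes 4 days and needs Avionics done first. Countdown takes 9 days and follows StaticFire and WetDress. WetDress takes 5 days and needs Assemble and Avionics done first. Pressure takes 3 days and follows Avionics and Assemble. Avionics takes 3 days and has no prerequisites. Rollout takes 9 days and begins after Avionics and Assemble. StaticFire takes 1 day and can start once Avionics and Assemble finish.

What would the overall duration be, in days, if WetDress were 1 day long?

Baseline: Avionics→Assemble→WetDress→Countdown = 3+4+5+9 = 21 → 21 days.
Since WetDress is critical, the -4 change carries straight to that chain (now 17 days).
New critical path: Avionics→Integrate = 3+18 = 21 ⇒ 21 days.

21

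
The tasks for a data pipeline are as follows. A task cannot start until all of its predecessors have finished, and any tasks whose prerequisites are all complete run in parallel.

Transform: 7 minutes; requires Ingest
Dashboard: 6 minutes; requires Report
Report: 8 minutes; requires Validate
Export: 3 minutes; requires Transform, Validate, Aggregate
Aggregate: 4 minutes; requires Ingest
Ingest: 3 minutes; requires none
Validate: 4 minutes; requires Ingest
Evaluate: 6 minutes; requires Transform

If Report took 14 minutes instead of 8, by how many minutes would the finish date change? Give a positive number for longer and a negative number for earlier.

6

Baseline: Ingest→Validate→Report→Dashboard = 3+4+8+6 = 21 → 21 minutes.
Since Report is critical, the +6 change carries straight to that chain (now 27 minutes).
No other chain overtakes it, so the finish is 27 minutes.
Change in finish: 27 − 21 = +6 minutes.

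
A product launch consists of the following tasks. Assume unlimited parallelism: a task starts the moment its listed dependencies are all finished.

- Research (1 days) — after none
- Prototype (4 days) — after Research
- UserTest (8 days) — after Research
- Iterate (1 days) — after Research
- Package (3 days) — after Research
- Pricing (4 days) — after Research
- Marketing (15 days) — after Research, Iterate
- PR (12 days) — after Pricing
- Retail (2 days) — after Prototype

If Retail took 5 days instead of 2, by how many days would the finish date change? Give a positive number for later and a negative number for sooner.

0

Baseline: Research→Iterate→Marketing = 1+1+15 = 17 → 17 days.
Retail has 10 days of float (longest path through it is 7).
No other chain overtakes it, so the finish is 17 days.
Change in finish: 17 − 17 = +0 days.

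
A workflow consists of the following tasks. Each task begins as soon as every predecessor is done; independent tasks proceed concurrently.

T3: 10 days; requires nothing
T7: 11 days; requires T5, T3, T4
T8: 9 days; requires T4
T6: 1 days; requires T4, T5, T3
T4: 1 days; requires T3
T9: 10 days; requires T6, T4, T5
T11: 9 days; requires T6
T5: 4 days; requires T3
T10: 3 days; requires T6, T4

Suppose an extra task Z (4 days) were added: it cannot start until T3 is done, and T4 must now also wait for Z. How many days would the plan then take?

26

Originally the plan takes 25 days.
With Z inserted, T4 now waits for max(T3, Z).
New critical path: T3→Z→T4→T6→T9 = 10+4+1+1+10 = 26 ⇒ 26 days.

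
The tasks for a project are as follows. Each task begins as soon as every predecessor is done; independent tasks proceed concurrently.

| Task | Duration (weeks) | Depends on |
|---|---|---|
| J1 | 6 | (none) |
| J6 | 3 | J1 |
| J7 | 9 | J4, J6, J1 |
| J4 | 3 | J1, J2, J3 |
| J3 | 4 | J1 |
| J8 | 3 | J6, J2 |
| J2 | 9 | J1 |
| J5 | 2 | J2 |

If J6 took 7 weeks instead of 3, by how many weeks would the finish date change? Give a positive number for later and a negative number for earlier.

0

Critical path before the change: J1→J2→J4→J7 = 6+9+3+9 = 27 giving 27 weeks.
J6 is off the critical path — its longest chain is 18 weeks, giving 9 of slack.
That remains the longest chain; total 27 weeks.
Change in finish: 27 − 27 = +0 weeks.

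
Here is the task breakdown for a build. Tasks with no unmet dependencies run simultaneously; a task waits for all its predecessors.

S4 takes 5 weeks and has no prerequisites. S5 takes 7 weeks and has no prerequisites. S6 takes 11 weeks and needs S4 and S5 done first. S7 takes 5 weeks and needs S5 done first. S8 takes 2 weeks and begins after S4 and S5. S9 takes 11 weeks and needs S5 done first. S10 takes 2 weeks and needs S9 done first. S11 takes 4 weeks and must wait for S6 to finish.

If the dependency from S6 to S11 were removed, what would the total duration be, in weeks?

Before: longest chain S5→S6→S11 = 7+11+4 = 22, finish 22.
Without S6→S11, S11's earliest start moves from 18 to 0.
After: S5→S9→S10 = 7+11+2 = 20 → 20 weeks.

20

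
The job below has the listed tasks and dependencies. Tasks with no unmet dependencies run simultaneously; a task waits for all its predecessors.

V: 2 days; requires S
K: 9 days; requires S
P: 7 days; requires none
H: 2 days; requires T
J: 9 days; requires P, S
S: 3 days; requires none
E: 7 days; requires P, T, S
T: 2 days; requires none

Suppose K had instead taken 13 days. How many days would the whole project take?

Critical path before the change: P→J = 7+9 = 16 giving 16 days.
K is off the critical path — its longest chain is 12 days, giving 4 of slack.
That remains the longest chain; total 16 days.

16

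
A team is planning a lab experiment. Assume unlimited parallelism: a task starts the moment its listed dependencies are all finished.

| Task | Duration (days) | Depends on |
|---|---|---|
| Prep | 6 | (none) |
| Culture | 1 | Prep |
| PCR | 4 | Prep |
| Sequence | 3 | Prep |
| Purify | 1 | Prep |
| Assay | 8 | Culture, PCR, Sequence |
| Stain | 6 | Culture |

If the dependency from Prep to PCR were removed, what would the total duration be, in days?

17

Original critical path: Prep→PCR→Assay = 6+4+8 = 18 ⇒ 18 days.
Without Prep→PCR, PCR's earliest start moves from 6 to 0.
The longest chain is now Prep→Sequence→Assay = 6+3+8 = 17, so the plan takes 17 days.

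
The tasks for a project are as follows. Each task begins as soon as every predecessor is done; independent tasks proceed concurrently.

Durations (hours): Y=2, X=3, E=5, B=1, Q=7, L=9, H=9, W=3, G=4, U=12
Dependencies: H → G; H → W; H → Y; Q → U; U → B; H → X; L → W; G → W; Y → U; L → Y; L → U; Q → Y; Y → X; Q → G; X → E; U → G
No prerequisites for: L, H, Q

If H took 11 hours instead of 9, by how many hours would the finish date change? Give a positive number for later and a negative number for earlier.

Baseline: H→Y→U→G→W = 9+2+12+4+3 = 30 → 30 hours.
Since H is critical, the +2 change carries straight to that chain (now 32 hours).
No other chain overtakes it, so the finish is 32 hours.
Change in finish: 32 − 30 = +2 hours.

2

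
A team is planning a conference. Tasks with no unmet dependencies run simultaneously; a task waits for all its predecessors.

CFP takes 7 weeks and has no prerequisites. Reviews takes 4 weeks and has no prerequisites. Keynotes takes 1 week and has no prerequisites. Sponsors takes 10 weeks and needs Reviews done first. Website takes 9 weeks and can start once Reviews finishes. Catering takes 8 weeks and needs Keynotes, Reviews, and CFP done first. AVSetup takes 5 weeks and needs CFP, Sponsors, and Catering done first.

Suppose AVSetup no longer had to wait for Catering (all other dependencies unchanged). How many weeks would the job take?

Before: longest chain CFP→Catering→AVSetup = 7+8+5 = 20, finish 20.
Without Catering→AVSetup, AVSetup's earliest start moves from 15 to 14.
New critical path: Reviews→Sponsors→AVSetup = 4+10+5 = 19 ⇒ 19 weeks.

19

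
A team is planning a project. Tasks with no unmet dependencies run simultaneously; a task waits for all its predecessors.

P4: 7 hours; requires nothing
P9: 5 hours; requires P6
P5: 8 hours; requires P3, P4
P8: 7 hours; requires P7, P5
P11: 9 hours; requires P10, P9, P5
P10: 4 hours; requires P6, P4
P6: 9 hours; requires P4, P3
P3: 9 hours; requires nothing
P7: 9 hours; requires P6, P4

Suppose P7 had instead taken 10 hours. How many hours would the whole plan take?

35

As given, the longest chain is P3→P6→P7→P8 = 9+9+9+7 = 34, so the finish is 34 hours.
P7 is on the critical path; changing it to 10 makes that path 35 hours.
No other chain overtakes it, so the finish is 35 hours.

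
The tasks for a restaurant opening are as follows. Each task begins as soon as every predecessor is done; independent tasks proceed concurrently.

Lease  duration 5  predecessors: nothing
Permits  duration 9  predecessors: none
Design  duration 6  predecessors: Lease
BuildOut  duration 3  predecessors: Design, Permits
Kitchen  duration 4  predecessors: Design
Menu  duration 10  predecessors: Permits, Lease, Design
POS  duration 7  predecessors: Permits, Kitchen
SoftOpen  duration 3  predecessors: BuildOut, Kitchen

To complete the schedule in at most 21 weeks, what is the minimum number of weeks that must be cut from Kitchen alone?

1

Current finish: 22 weeks; target: 21.
Kitchen is on every critical path, so each week cut from Kitchen cuts the finish by one (this holds down to a finish of 21).
Need 22 − 21 = 1 week off Kitchen → Kitchen becomes 3 weeks, finish becomes 21.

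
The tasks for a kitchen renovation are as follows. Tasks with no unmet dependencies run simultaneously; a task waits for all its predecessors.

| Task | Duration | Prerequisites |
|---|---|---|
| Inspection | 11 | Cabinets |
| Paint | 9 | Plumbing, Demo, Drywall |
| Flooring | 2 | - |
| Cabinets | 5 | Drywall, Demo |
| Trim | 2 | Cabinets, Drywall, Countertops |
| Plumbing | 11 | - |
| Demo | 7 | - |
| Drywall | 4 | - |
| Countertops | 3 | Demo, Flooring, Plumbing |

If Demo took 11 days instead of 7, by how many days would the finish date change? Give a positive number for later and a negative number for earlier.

4

Baseline: Demo→Cabinets→Inspection = 7+5+11 = 23 → 23 days.
Demo lies on that path, so at 11 days the path becomes 27 days.
The critical path is still Demo→Cabinets→Inspection; finish is now 27 days.
Change in finish: 27 − 23 = +4 days.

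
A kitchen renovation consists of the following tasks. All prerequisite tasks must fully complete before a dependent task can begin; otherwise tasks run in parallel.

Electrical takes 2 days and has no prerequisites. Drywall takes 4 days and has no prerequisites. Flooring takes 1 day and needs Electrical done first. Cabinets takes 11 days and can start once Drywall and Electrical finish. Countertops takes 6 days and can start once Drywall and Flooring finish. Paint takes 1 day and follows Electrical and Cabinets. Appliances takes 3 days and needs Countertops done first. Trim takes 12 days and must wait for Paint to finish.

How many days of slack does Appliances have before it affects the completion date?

Drywall→Cabinets→Paint→Trim = 4+11+1+12 = 28 sets the makespan at 28 days.
Appliances finishes as early as 13 and must finish by 28.
Float = 28 − 13 = 15.

15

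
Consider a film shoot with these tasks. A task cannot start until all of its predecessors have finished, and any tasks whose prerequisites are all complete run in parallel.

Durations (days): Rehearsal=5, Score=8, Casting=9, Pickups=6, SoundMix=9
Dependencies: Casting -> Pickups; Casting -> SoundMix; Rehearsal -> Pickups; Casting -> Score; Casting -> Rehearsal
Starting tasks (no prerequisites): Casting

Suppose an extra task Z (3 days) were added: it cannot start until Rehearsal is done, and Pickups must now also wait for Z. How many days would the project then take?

23

Originally the project takes 20 days.
With Z inserted, Pickups now waits for max(Rehearsal, Casting, Z).
New critical path: Casting→Rehearsal→Z→Pickups = 9+5+3+6 = 23 ⇒ 23 days.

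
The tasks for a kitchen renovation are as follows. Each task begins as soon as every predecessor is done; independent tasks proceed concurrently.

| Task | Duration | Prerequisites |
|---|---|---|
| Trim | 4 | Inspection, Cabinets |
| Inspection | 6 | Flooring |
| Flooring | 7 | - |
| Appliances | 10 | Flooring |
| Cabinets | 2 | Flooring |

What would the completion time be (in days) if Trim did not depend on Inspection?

17

Original critical path: Flooring→Inspection→Trim = 7+6+4 = 17 ⇒ 17 days.
Without Inspection→Trim, Trim's earliest start moves from 13 to 9.
New critical path: Flooring→Appliances = 7+10 = 17 ⇒ 17 days.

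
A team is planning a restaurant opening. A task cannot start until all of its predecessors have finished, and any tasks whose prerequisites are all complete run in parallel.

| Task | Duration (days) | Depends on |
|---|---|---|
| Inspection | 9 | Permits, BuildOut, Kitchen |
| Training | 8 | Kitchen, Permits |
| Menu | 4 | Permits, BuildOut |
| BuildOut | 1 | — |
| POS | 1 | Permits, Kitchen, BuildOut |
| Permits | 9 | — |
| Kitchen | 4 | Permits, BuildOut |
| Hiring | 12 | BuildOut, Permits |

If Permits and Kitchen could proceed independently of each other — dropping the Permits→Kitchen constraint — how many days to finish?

21

Before: longest chain Permits→Kitchen→Inspection = 9+4+9 = 22, finish 22.
Without Permits→Kitchen, Kitchen's earliest start moves from 9 to 1.
After: Permits→Hiring = 9+12 = 21 → 21 days.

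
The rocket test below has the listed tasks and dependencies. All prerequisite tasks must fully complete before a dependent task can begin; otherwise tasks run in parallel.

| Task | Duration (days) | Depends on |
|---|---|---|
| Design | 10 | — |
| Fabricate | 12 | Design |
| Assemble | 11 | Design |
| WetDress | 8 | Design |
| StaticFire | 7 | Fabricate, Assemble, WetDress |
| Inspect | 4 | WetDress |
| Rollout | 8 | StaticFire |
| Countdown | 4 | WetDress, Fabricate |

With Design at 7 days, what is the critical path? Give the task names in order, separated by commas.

Design, Fabricate, StaticFire, Rollout

Actual critical path: Design→Fabricate→StaticFire→Rollout = 10+12+7+8 = 37 ⇒ 37 days.
Design lies on that path, so at 7 days the path becomes 34 days.
No other chain overtakes it, so the finish is 34 days.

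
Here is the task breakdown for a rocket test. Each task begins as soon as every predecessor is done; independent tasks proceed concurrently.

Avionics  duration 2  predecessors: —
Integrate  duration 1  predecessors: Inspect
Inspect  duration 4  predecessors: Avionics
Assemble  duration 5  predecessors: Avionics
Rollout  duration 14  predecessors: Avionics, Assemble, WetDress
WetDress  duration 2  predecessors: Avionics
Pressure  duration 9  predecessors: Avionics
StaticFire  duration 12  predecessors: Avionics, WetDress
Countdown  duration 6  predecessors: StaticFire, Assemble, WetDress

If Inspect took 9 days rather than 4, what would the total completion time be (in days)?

22

As given, the longest chain is Avionics→WetDress→StaticFire→Countdown = 2+2+12+6 = 22, so the finish is 22 days.
Inspect is off the critical path — its longest chain is 7 days, giving 15 of slack.
That remains the longest chain; total 22 days.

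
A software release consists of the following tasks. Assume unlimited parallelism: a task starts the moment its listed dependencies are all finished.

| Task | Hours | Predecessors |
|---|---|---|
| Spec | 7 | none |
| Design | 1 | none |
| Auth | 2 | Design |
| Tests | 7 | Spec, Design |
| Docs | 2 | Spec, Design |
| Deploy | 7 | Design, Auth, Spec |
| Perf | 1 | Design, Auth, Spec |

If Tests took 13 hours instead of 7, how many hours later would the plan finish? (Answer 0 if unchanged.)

Baseline: Spec→Tests = 7+7 = 14 → 14 hours.
Since Tests is critical, the +6 change carries straight to that chain (now 20 hours).
That remains the longest chain; total 20 hours.
Change in finish: 20 − 14 = +6 hours.

6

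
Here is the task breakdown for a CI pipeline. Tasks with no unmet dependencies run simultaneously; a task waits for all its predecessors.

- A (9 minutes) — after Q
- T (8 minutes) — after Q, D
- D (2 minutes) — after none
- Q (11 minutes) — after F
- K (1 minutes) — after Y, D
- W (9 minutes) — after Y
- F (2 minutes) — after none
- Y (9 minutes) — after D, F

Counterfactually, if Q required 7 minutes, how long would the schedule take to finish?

20

As given, the longest chain is F→Q→A = 2+11+9 = 22, so the finish is 22 minutes.
Q is on the critical path; changing it to 7 makes that path 18 minutes.
The binding chain switches to F→Y→W = 2+9+9 = 20; finish 20 minutes.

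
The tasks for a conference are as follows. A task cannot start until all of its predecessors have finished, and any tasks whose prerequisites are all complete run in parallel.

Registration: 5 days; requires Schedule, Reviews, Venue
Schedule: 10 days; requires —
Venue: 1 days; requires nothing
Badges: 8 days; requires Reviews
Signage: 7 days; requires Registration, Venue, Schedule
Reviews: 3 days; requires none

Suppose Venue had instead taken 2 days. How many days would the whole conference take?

Critical path before the change: Schedule→Registration→Signage = 10+5+7 = 22 giving 22 days.
Venue has 9 days of float (longest path through it is 13).
No other chain overtakes it, so the finish is 22 days.

22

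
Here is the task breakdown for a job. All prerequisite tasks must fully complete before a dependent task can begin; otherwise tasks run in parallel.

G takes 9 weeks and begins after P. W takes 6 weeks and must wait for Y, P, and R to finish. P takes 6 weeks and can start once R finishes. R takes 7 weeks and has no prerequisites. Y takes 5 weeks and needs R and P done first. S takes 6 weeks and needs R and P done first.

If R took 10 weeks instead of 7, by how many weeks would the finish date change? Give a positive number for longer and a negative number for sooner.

3

As given, the longest chain is R→P→Y→W = 7+6+5+6 = 24, so the finish is 24 weeks.
R lies on that path, so at 10 weeks the path becomes 27 weeks.
No other chain overtakes it, so the finish is 27 weeks.
Change in finish: 27 − 24 = +3 weeks.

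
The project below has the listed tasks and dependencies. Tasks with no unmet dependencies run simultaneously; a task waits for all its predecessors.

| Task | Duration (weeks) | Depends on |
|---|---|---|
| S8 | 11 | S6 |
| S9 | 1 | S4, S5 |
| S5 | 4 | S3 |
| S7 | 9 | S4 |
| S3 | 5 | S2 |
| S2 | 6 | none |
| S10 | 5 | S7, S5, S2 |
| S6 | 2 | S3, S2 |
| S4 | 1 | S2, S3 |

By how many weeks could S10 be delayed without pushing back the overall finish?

The longest chain is S2→S3→S4→S7→S10 = 6+5+1+9+5 = 26; overall finish 26 weeks.
S10 finishes as early as 26 and must finish by 26.
So S10 can slip 26 − 26 = 0 weeks.

0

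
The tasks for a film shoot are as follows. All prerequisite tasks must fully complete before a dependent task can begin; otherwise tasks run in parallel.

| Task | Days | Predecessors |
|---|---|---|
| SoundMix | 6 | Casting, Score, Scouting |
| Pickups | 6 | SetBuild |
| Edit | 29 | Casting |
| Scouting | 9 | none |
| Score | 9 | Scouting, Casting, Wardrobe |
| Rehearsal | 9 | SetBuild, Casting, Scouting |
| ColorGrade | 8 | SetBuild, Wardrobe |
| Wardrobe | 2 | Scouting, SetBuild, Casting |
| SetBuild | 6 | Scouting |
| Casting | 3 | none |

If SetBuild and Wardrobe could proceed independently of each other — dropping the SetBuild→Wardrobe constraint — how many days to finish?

32

Before: longest chain Casting→Edit = 3+29 = 32, finish 32.
Without SetBuild→Wardrobe, Wardrobe's earliest start moves from 15 to 9.
The longest chain is now Casting→Edit = 3+29 = 32, so the schedule takes 32 days.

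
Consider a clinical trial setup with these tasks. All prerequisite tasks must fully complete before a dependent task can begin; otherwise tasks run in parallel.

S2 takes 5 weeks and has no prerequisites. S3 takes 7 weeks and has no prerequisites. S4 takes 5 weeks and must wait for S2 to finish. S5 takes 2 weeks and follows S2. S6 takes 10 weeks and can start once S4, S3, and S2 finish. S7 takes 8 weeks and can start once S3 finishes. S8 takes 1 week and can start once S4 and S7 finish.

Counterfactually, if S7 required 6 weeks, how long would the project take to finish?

20

The binding path is S2→S4→S6 = 5+5+10 = 20; finish at 20 weeks.
S7 is off the critical path — its longest chain is 16 weeks, giving 4 of slack.
The critical path is still S2→S4→S6; finish is now 20 weeks.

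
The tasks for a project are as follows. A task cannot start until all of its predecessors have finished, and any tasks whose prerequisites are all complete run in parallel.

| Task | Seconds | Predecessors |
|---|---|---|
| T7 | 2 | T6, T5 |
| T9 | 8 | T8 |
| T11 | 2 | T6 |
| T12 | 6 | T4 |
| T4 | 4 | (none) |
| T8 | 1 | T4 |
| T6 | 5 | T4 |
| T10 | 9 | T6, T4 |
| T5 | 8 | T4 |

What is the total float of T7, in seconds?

4

Critical path: T4→T6→T10 = 4+5+9 = 18, so the finish is 18 seconds.
T7 finishes as early as 14 and must finish by 18.
Slack of T7 = 16 − 12 = 4 seconds.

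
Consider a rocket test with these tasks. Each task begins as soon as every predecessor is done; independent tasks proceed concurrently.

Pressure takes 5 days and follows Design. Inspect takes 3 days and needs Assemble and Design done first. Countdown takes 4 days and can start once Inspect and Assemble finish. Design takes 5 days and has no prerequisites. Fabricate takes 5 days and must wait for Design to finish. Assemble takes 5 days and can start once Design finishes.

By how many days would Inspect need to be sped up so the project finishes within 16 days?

Current finish: 17 days; target: 16.
Inspect is on every critical path, so each day cut from Inspect cuts the finish by one (this holds down to a finish of 15).
Need 17 − 16 = 1 day off Inspect → Inspect becomes 2 days, finish becomes 16.

1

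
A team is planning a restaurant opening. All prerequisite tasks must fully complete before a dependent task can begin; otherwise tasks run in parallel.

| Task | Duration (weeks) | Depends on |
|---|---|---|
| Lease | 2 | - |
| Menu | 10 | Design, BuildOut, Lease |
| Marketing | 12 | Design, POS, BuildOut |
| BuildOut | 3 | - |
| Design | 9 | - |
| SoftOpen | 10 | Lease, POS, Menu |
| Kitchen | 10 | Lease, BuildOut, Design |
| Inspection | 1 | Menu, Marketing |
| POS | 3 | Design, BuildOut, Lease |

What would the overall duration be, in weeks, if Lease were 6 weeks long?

Baseline: Design→Menu→SoftOpen = 9+10+10 = 29 → 29 weeks.
Lease is off the critical path — its longest chain is 22 weeks, giving 7 of slack.
That remains the longest chain; total 29 weeks.

29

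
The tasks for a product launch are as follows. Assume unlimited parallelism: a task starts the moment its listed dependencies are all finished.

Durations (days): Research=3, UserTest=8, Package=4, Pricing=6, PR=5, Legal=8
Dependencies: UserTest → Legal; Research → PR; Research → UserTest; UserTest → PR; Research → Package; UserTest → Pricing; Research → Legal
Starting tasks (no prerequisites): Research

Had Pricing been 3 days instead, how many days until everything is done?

Actual critical path: Research→UserTest→Legal = 3+8+8 = 19 ⇒ 19 days.
Pricing is off the critical path — its longest chain is 17 days, giving 2 of slack.
That remains the longest chain; total 19 days.

19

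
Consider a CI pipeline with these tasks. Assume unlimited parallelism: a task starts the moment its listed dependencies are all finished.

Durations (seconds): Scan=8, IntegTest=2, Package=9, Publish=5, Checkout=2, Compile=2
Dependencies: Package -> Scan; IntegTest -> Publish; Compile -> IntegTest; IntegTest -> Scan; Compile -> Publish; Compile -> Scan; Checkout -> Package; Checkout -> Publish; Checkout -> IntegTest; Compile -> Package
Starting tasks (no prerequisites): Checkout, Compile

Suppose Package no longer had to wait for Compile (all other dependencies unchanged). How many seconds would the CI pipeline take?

19

With the dependency in place, Checkout→Package→Scan = 2+9+8 = 19 sets the finish at 19 seconds.
Dropping Compile→Package doesn't change Package's earliest start (2); another predecessor still binds.
After: Checkout→Package→Scan = 2+9+8 = 19 → 19 seconds.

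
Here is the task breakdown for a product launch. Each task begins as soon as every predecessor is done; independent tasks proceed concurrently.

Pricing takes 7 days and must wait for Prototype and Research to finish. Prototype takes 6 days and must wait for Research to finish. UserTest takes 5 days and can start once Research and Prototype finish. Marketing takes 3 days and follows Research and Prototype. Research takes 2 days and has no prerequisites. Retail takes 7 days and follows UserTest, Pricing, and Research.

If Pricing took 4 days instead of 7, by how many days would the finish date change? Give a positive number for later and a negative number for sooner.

-2

Actual critical path: Research→Prototype→Pricing→Retail = 2+6+7+7 = 22 ⇒ 22 days.
Since Pricing is critical, the -3 change carries straight to that chain (now 19 days).
New critical path: Research→Prototype→UserTest→Retail = 2+6+5+7 = 20 ⇒ 20 days.
Change in finish: 20 − 22 = -2 days.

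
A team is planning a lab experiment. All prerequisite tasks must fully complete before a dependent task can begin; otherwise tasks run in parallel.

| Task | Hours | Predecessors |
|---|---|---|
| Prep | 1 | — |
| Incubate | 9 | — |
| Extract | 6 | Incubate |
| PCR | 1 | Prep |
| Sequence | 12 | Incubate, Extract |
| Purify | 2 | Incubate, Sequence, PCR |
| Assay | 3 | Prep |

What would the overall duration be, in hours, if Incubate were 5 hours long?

As given, the longest chain is Incubate→Extract→Sequence→Purify = 9+6+12+2 = 29, so the finish is 29 hours.
Incubate lies on that path, so at 5 hours the path becomes 25 hours.
The critical path is still Incubate→Extract→Sequence→Purify; finish is now 25 hours.

25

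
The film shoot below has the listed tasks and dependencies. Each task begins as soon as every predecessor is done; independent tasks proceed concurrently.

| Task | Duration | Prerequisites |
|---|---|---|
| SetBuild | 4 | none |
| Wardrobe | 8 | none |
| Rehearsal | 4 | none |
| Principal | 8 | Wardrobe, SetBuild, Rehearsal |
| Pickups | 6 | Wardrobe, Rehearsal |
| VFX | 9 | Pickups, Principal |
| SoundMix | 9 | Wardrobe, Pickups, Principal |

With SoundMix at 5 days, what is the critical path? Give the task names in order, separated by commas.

Actual critical path: Wardrobe→Principal→SoundMix = 8+8+9 = 25 ⇒ 25 days.
SoundMix lies on that path, so at 5 days the path becomes 21 days.
Now Wardrobe→Principal→VFX = 8+8+9 = 25 is longest, so the finish becomes 25 days.

Wardrobe, Principal, VFX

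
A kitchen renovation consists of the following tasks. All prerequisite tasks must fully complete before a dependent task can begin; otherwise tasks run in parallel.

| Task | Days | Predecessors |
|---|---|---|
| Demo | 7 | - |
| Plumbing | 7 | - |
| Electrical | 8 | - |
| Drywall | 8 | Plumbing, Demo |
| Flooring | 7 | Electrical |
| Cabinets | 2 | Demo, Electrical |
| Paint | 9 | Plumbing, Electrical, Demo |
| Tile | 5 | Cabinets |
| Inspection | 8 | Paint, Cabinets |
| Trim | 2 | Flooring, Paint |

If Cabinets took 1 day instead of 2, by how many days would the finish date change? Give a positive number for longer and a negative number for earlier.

0

Critical path before the change: Electrical→Paint→Inspection = 8+9+8 = 25 giving 25 days.
Cabinets is off the critical path — its longest chain is 18 days, giving 7 of slack.
That remains the longest chain; total 25 days.
Change in finish: 25 − 25 = +0 days.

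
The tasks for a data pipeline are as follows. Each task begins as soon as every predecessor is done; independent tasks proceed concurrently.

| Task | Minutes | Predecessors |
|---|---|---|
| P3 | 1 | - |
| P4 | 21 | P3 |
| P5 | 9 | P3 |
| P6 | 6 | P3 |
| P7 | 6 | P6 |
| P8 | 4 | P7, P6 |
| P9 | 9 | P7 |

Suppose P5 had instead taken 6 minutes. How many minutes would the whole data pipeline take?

22

As given, the longest chain is P3→P4 = 1+21 = 22, so the finish is 22 minutes.
P5 has 12 minutes of float (longest path through it is 10).
That remains the longest chain; total 22 minutes.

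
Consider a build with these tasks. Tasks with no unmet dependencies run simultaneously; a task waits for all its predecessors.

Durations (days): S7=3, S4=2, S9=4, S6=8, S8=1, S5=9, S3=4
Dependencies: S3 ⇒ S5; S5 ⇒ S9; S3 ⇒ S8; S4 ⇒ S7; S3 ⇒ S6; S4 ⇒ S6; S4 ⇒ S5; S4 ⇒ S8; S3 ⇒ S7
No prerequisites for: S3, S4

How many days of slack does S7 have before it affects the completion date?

The longest chain is S3→S5→S9 = 4+9+4 = 17; overall finish 17 days.
S7 finishes as early as 7 and must finish by 17.
Slack of S7 = 14 − 4 = 10 days.

10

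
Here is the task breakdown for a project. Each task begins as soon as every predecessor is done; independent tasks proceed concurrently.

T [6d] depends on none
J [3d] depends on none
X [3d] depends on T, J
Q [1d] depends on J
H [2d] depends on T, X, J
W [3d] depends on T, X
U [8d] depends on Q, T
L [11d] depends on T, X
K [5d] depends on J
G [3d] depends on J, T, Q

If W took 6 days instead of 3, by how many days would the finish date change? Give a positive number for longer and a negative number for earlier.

Actual critical path: T→X→L = 6+3+11 = 20 ⇒ 20 days.
W has 8 days of float (longest path through it is 12).
That remains the longest chain; total 20 days.
Change in finish: 20 − 20 = +0 days.

0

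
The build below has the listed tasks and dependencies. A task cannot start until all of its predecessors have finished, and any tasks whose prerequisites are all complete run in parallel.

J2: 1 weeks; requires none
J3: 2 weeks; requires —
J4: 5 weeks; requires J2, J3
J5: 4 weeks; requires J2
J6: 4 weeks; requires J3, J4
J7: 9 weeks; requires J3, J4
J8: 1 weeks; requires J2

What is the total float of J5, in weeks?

J3→J4→J7 = 2+5+9 = 16 sets the makespan at 16 weeks.
Longest path through J5: 5 weeks (earliest finish 5, latest finish 16).
Slack of J5 = 12 − 1 = 11 weeks.

11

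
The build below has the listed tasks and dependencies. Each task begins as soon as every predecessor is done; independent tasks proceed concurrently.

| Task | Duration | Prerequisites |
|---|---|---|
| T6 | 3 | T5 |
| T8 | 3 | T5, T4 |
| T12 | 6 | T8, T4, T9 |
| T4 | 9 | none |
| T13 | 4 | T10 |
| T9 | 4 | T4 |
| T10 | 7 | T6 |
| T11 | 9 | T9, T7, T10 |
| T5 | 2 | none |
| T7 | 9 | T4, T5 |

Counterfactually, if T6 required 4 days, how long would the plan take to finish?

The binding path is T4→T7→T11 = 9+9+9 = 27; finish at 27 days.
T6 is off the critical path — its longest chain is 21 days, giving 6 of slack.
The critical path is still T4→T7→T11; finish is now 27 days.

27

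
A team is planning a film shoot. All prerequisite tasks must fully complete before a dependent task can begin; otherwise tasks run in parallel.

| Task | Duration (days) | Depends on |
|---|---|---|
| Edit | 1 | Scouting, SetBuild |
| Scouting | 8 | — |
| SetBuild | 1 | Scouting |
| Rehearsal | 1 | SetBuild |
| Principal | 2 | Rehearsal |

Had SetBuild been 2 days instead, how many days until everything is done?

13

The binding path is Scouting→SetBuild→Rehearsal→Principal = 8+1+1+2 = 12; finish at 12 days.
SetBuild lies on that path, so at 2 days the path becomes 13 days.
That remains the longest chain; total 13 days.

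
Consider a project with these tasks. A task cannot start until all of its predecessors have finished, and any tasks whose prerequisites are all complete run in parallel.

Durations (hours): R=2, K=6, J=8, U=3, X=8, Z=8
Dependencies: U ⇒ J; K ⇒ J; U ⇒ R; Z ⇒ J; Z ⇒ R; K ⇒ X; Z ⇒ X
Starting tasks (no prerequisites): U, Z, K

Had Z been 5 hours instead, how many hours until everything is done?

14

The binding path is Z→X = 8+8 = 16; finish at 16 hours.
Z is on the critical path; changing it to 5 makes that path 13 hours.
The binding chain switches to K→X = 6+8 = 14; finish 14 hours.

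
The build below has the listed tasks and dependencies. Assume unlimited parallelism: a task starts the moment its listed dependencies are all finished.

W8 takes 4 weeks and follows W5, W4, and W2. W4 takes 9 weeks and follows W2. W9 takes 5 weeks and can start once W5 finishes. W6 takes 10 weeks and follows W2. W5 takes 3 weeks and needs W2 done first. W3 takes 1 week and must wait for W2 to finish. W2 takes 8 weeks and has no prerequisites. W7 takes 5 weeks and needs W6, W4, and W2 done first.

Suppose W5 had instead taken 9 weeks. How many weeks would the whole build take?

The binding path is W2→W6→W7 = 8+10+5 = 23; finish at 23 weeks.
The longest path through W5 is only 16 weeks, so W5 has float 7.
The critical path is still W2→W6→W7; finish is now 23 weeks.

23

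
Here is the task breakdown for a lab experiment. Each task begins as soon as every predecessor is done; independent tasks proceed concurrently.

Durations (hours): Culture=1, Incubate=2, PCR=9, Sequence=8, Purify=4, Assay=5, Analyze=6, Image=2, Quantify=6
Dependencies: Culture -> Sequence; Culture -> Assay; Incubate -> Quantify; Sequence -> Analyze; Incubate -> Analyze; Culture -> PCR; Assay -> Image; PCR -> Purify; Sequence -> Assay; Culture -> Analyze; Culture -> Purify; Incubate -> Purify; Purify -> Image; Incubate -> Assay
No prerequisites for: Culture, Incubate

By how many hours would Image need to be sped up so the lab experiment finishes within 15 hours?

Current finish: 16 hours; target: 15.
Image is on every critical path, so each hour cut from Image cuts the finish by one (this holds down to a finish of 15).
Need 16 − 15 = 1 hour off Image → Image becomes 1 hour, finish becomes 15.

1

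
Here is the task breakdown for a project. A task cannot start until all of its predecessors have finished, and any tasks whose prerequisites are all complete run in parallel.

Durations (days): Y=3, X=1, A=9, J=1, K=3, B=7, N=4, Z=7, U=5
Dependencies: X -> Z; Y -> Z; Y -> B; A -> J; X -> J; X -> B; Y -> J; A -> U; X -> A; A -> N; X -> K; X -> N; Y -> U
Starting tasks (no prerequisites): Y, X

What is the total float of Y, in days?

X→A→U = 1+9+5 = 15 sets the makespan at 15 days.
Longest path through Y: 10 days (earliest finish 3, latest finish 8).
So Y can slip 8 − 3 = 5 days.

5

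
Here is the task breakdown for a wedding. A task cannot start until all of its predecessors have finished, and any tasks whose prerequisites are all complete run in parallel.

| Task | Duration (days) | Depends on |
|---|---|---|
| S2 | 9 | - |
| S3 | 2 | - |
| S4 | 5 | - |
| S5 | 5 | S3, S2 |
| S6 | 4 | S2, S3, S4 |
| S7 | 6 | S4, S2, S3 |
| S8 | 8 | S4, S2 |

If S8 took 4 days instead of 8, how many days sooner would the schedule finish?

2

As given, the longest chain is S2→S8 = 9+8 = 17, so the finish is 17 days.
S8 lies on that path, so at 4 days the path becomes 13 days.
The binding chain switches to S2→S7 = 9+6 = 15; finish 15 days.
Change in finish: 15 − 17 = -2 days.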